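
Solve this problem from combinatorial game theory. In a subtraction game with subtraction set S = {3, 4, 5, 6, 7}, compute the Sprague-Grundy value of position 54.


The subtraction set is S = {3, 4, 5, 6, 7}.
G(k) = mex{ G(k - s) : s in S, s <= k }. We compute iteratively: G(0) = 0.
G(1) = mex({}) = 0
G(2) = mex({}) = 0
G(3) = mex({0}) = 1
G(4) = mex({0}) = 1
G(5) = mex({0}) = 1
G(6) = mex({0, 1}) = 2
G(7) = mex({0, 1}) = 2
G(8) = mex({0, 1}) = 2
G(9) = mex({0, 1, 2}) = 3
G(10) = mex({1, 2}) = 0
G(11) = mex({1, 2}) = 0
G(12) = mex({1, 2, 3}) = 0
G(13) = mex({0, 2, 3}) = 1
G(14) = mex({0, 2, 3}) = 1
G(15) = mex({0, 2, 3}) = 1
G(16) = mex({0, 1, 3}) = 2
Observe that G(10)..G(16) = 0, 0, 0, 1, 1, 1, 2 repeats G(0)..G(6) = 0, 0, 0, 1, 1, 1, 2.
For k >= max(S) = 7, G(k) is determined by the previous 7 values G(k-7)..G(k-1); a window of 7 consecutive values has recurred shifted by 10, so by induction G(k + 10) = G(k) for all k >= 0: the sequence is periodic from the start with period 10.
One period: G(0..9) = 0, 0, 0, 1, 1, 1, 2, 2, 2, 3.
54 mod 10 = 4, so G(54) = G(4) = 1.

1


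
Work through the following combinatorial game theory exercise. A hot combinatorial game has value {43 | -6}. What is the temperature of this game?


The game is {43 | -6}, a switch {a | b} with numbers a > b.
Cooling {a | b} by t gives {a - t | b + t}, which stops being hot when a - t = b + t, i.e. at t = (a - b)/2. So the temperature of a switch is (a - b)/2.
Temperature = (Left option - Right option) / 2
= (43 - (-6)) / 2
= 49 / 2
= 49/2

49/2


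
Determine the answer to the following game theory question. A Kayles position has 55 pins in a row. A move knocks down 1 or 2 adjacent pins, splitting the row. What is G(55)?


Kayles: a move removes 1 or 2 adjacent pins from a contiguous row.
Removing pins from a row of k leaves two independent rows (a, b) with a + b = k - 1 (one pin) or a + b = k - 2 (two pins); an end removal gives a = 0.
By Sprague-Grundy, G(k) = mex{ G(a) XOR G(b) } over all these splits. G(0) = 0.
G(1): splits (0,0):0^0=0 -> mex({0}) = 1
G(2): splits (0,1):0^1=1 (0,0):0^0=0 -> mex({0, 1}) = 2
G(3): splits (0,2):0^2=2 (1,1):1^1=0 (0,1):0^1=1 -> mex({0, 1, 2}) = 3
G(4): splits (0,3):0^3=3 (1,2):1^2=3 (0,2):0^2=2 (1,1):1^1=0 -> mex({0, 2, 3}) = 1
G(5): splits (0,4):0^1=1 (1,3):1^3=2 (2,2):2^2=0 (0,3):0^3=3 (1,2):1^2=3 -> mex({0, 1, 2, 3}) = 4
G(6) = mex({0, 1, 2, 4}) = 3
G(7) = mex({0, 1, 3, 4, 5}) = 2
G(8) = mex({0, 2, 3, 5, 6}) = 1
G(9) = mex({0, 1, 2, 3, 6, 7}) = 4
G(10) = mex({0, 1, 3, 4, 5, 7}) = 2
G(11) = mex({0, 1, 2, 3, 4, 5}) = 6
G(12) = mex({0, 1, 2, 3, 5, 6, 7}) = 4
G(13) = mex({0, 2, 3, 4, 6, 7}) = 1
G(14) = mex({0, 1, 4, 5, 6, 7}) = 2
G(15) = mex({0, 1, 2, 3, 4, 5, 6}) = 7
G(16) = mex({0, 2, 3, 5, 6, 7}) = 1
G(17) = mex({0, 1, 2, 3, 5, 6, 7}) = 4
G(18) = mex({0, 1, 2, 4, 5, 6}) = 3
G(19) = mex({0, 1, 3, 4, 5, 7}) = 2
G(20) = mex({0, 2, 3, 4, 5, 6, 7}) = 1
G(21) = mex({0, 1, 2, 3, 5, 6, 7}) = 4
G(22) = mex({0, 1, 2, 3, 4, 5, 7}) = 6
G(23) = mex({0, 1, 2, 3, 4, 5, 6}) = 7
G(24) = mex({0, 1, 2, 3, 5, 6, 7}) = 4
G(25) = mex({0, 2, 3, 4, 6, 7}) = 1
G(26) = mex({0, 1, 3, 4, 5, 6, 7}) = 2
G(27) = mex({0, 1, 2, 3, 4, 5, 6, 7}) = 8
G(28) = mex({0, 1, 2, 3, 4, 6, 7, 8}) = 5
G(29) = mex({0, 1, 2, 3, 5, 6, 7, 8, 9}) = 4
G(30) = mex({0, 1, 2, 3, 4, 5, 6, 9, 10}) = 7
G(31) = mex({0, 1, 3, 4, 5, 7, 10, 11}) = 2
G(32) = mex({0, 2, 3, 4, 5, 6, 7, 9, 11}) = 1
G(33) = mex({0, 1, 2, 3, 4, 5, 6, 7, 9, 12}) = 8
G(34) = mex({0, 1, 2, 3, 4, 5, 7, 8, 11, 12}) = 6
G(35) = mex({0, 1, 2, 3, 4, 5, 6, 8, 9, 10, 11}) = 7
G(36) = mex({0, 1, 2, 3, 5, 6, 7, 9, 10}) = 4
G(37) = mex({0, 2, 3, 4, 6, 7, 9, 10, 11, 12}) = 1
G(38) = mex({0, 1, 3, 4, 5, 6, 7, 9, 10, 11, 12}) = 2
G(39) = mex({0, 1, 2, 4, 5, 6, 7, 9, 10, 12, 14}) = 3
G(40) = mex({0, 2, 3, 4, 6, 7, 11, 12, 14}) = 1
G(41) = mex({0, 1, 2, 3, 5, 6, 7, 9, 10, 11, 12}) = 4
G(42) = mex({0, 1, 2, 3, 4, 5, 6, 9, 10}) = 7
G(43) = mex({0, 1, 3, 4, 5, 7, 9, 10, 12, 15}) = 2
G(44) = mex({0, 2, 3, 4, 5, 6, 7, 9, 10, 12, 15}) = 1
G(45) = mex({0, 1, 2, 3, 4, 5, 6, 7, 9, 10, 12, 14}) = 8
G(46) = mex({0, 1, 3, 4, 5, 7, 8, 11, 12, 14}) = 2
G(47) = mex({0, 1, 2, 3, 4, 5, 6, 8, 9, 10, 11, 12}) = 7
G(48) = mex({0, 1, 2, 3, 5, 6, 7, 9, 10}) = 4
G(49) = mex({0, 2, 3, 4, 6, 7, 9, 10, 11, 12, 15}) = 1
G(50) = mex({0, 1, 4, 5, 6, 7, 9, 11, 12, 14, 15}) = 2
G(51) = mex({0, 1, 2, 3, 4, 5, 6, 7, 9, 12, 14, 15}) = 8
G(52) = mex({0, 2, 3, 4, 5, 6, 7, 8, 11, 12, 15}) = 1
G(53) = mex({0, 1, 2, 3, 5, 6, 7, 8, 9, 10, 11, 12}) = 4
G(54) = mex({0, 1, 2, 3, 4, 5, 6, 9, 10}) = 7
G(55) = mex({0, 1, 3, 4, 5, 7, 9, 10, 11, 12}) = 2
Therefore G(55) = 2.

2


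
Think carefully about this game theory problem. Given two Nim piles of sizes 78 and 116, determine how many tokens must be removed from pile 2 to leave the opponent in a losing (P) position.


Piles: 78 and 116
Current XOR: 78 XOR 116 = 58 (non-zero, so this is an N-position).
To make the XOR zero, we need to find a move that balances the piles.
For pile 2 (size 116): target = 116 XOR 58 = 78
We reduce pile 2 from 116 to 78.
Tokens removed: 116 - 78 = 38
Verification: 78 XOR 78 = 0

38


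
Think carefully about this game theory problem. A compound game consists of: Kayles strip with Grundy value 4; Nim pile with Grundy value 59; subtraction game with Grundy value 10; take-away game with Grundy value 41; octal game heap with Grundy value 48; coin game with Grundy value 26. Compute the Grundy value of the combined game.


By the Sprague-Grundy theorem, the Grundy value of a sum of games is the XOR of individual Grundy values.
Kayles strip: Grundy value = 4. Running XOR: 0 XOR 4 = 4
Nim pile: Grundy value = 59. Running XOR: 4 XOR 59 = 63
subtraction game: Grundy value = 10. Running XOR: 63 XOR 10 = 53
take-away game: Grundy value = 41. Running XOR: 53 XOR 41 = 28
octal game heap: Grundy value = 48. Running XOR: 28 XOR 48 = 44
coin game: Grundy value = 26. Running XOR: 44 XOR 26 = 54
The combined Grundy value is 54.

54


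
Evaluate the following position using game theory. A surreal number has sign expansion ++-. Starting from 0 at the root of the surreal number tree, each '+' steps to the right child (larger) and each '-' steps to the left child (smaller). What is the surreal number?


Sign expansion: ++-
Rule: track bounds (lo, hi), initially (-inf, +inf). On '+', the current value becomes lo and we move to the simplest number in (value, hi): value + 1 if hi = +inf, otherwise the midpoint (value + hi)/2. On '-', the current value becomes hi and we move to value - 1 if lo = -inf, otherwise the midpoint (lo + value)/2.
Start at 0.
Step 1: sign = +, move right. Bounds: (0, +inf). Value = 1
Step 2: sign = +, move right. Bounds: (1, +inf). Value = 2
Step 3: sign = -, move left. Bounds: (1, 2). Value = 3/2
The surreal number with sign expansion ++- is 3/2.

3/2


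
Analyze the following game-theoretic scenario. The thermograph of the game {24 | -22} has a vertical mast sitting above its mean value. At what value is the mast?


Game = {24 | -22}, a switch {a | b} with numbers a > b.
Its thermograph has left wall a - t and right wall b + t, which meet at t = (a - b)/2, where both equal (a + b)/2. So the mast (mean value) is at (a + b)/2.
Mean = (24 + (-22))/2 = 2/2 = 1

1


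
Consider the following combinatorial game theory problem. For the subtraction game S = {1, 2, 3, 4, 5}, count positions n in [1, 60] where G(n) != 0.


Subtraction set S = {1, 2, 3, 4, 5}, so G(n) = n mod 6.
G(n) = 0 when n is a multiple of 6.
Multiples of 6 in [1, 60]: 10
N-positions (nonzero Grundy) = 60 - 10 = 50

50


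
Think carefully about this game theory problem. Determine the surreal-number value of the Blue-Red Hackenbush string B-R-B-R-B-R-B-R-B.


Edges (from ground): B-R-B-R-B-R-B-R-B
By Berlekamp's sign-expansion rule, a Blue-Red Hackenbush stalk has the value of the surreal number whose sign sequence is the edge sequence with B -> + and R -> -.
Sign sequence: +-+-+-+-+
Trace the sign expansion in the surreal number tree, starting from 0:
Edge 1: B (sign +) -> bounds (0, +inf), value = 1
Edge 2: R (sign -) -> bounds (0, 1), value = 1/2
Edge 3: B (sign +) -> bounds (1/2, 1), value = 3/4
Edge 4: R (sign -) -> bounds (1/2, 3/4), value = 5/8
Edge 5: B (sign +) -> bounds (5/8, 3/4), value = 11/16
Edge 6: R (sign -) -> bounds (5/8, 11/16), value = 21/32
Edge 7: B (sign +) -> bounds (21/32, 11/16), value = 43/64
Edge 8: R (sign -) -> bounds (21/32, 43/64), value = 85/128
Edge 9: B (sign +) -> bounds (85/128, 43/64), value = 171/256
Game value = 171/256

171/256


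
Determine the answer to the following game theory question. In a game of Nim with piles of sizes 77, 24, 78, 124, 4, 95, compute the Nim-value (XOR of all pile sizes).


We need the XOR (exclusive or) of all pile sizes.
After XOR-ing pile 1 (size 77): 0 XOR 77 = 77
After XOR-ing pile 2 (size 24): 77 XOR 24 = 85
After XOR-ing pile 3 (size 78): 85 XOR 78 = 27
After XOR-ing pile 4 (size 124): 27 XOR 124 = 103
After XOR-ing pile 5 (size 4): 103 XOR 4 = 99
After XOR-ing pile 6 (size 95): 99 XOR 95 = 60
The Nim-value of this position is 60.

60


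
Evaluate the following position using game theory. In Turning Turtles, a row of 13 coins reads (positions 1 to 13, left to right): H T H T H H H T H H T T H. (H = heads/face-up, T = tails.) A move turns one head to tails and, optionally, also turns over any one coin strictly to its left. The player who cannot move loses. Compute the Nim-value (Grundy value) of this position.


Coins: H T H T H H H T H H T T H
Key fact: a single head at position k behaves exactly like a Nim heap of size k (turning it to T and optionally flipping a coin at j < k corresponds to moving the heap from k to j, or to 0), and heads combine as a disjunctive sum (two heads at the same place would cancel, matching j XOR j = 0). So the Nim-value is the XOR of the 1-indexed positions of the heads.
Face-up positions (1-indexed): [1, 3, 5, 6, 7, 9, 10, 13]
XOR 0 with 1: 0 XOR 1 = 1
XOR 1 with 3: 1 XOR 3 = 2
XOR 2 with 5: 2 XOR 5 = 7
XOR 7 with 6: 7 XOR 6 = 1
XOR 1 with 7: 1 XOR 7 = 6
XOR 6 with 9: 6 XOR 9 = 15
XOR 15 with 10: 15 XOR 10 = 5
XOR 5 with 13: 5 XOR 13 = 8
Nim-value = 8

8


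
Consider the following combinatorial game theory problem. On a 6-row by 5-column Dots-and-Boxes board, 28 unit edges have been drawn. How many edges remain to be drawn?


Grid: 6 x 5 boxes, i.e. 7 rows and 6 columns of dots.
Horizontal edges: (rows + 1) * cols = 7 * 5 = 35
Vertical edges: rows * (cols + 1) = 6 * 6 = 36
Total edges: 35 + 36 = 71
Edges drawn: 28
Remaining: 71 - 28 = 43

43


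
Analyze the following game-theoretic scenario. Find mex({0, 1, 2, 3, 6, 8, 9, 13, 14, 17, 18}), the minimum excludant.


Set = {0, 1, 2, 3, 6, 8, 9, 13, 14, 17, 18}
0 is in the set.
1 is in the set.
2 is in the set.
3 is in the set.
4 is NOT in the set. This is the mex.
mex = 4

4


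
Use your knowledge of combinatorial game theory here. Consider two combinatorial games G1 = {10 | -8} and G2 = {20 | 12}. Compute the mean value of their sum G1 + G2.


G1 = {10 | -8}, G2 = {20 | 12}
Each is a switch {a | b} with numbers a > b; its mean value is (a + b)/2, and mean value is additive over game sums: m(G1 + G2) = m(G1) + m(G2).
Mean of G1 = (10 + (-8))/2 = 2/2 = 1
Mean of G2 = (20 + (12))/2 = 32/2 = 16
Mean of G1 + G2 = 1 + 16 = 17

17


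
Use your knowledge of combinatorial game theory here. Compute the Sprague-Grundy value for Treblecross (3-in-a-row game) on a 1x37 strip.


Treblecross: place X on empty cells; 3-in-a-row wins.
Playing within two cells of an existing X lets the opponent win at once, so sensible play treats the cells i-2..i+2 around each X as dead. The player left with no safe cell loses, so this is a normal-play take-away game on strips of safe cells.
Placing X at cell i (0-indexed) of a strip of k safe cells leaves independent strips of sizes max(0, i-2) and max(0, k-i-3). Hence G(k) = mex{ G(max(0,i-2)) XOR G(max(0,k-i-3)) : 0 <= i < k }, with G(0) = 0.
G(1): splits (0,0):0^0=0 -> mex({0}) = 1
G(2): splits (0,0):0^0=0 -> mex({0}) = 1
G(3): splits (0,0):0^0=0 -> mex({0}) = 1
G(4): splits (0,1):0^1=1 (0,0):0^0=0 -> mex({0, 1}) = 2
G(5): splits (0,2):0^1=1 (0,1):0^1=1 (0,0):0^0=0 -> mex({0, 1}) = 2
G(6) = mex({1}) = 0
G(7) = mex({0, 1, 2}) = 3
G(8) = mex({0, 1, 2}) = 3
G(9) = mex({0, 2}) = 1
G(10) = mex({0, 2, 3}) = 1
G(11) = mex({0, 3}) = 1
G(12) = mex({1, 3}) = 0
G(13) = mex({0, 1, 2, 3}) = 4
G(14) = mex({0, 1, 2}) = 3
G(15) = mex({0, 1, 2}) = 3
G(16) = mex({0, 1, 2, 4}) = 3
G(17) = mex({0, 1, 3, 4}) = 2
G(18) = mex({0, 1, 3, 4}) = 2
G(19) = mex({0, 1, 3, 5}) = 2
G(20) = mex({0, 1, 2, 3, 5}) = 4
G(21) = mex({0, 1, 2, 3, 5}) = 4
G(22) = mex({1, 2, 6}) = 0
G(23) = mex({0, 1, 2, 3, 4, 6}) = 5
G(24) = mex({0, 1, 2, 3, 4}) = 5
G(25) = mex({0, 1, 3, 4, 7}) = 2
G(26) = mex({0, 1, 3, 4, 5, 7}) = 2
G(27) = mex({0, 1, 3, 5}) = 2
G(28) = mex({0, 1, 2, 5}) = 3
G(29) = mex({0, 1, 2, 4, 5, 6}) = 3
G(30) = mex({1, 2, 4, 6}) = 0
G(31) = mex({0, 1, 2, 3, 4, 6}) = 5
G(32) = mex({1, 2, 3, 4, 7}) = 0
G(33) = mex({0, 3, 7}) = 1
G(34) = mex({0, 2, 3, 5, 7}) = 1
G(35) = mex({0, 2, 3, 5, 6}) = 1
G(36) = mex({0, 1, 2, 5, 6}) = 3
G(37) = mex({0, 1, 2, 4, 5, 6}) = 3
Therefore G(37) = 3.

3


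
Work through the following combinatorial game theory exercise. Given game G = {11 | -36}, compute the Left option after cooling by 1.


Original game: {11 | -36} (a switch {a | b} with a > b).
Cooling by t (for t below the temperature (a - b)/2 = 47/2) taxes each move by t: {a | b} cooled by t is {a - t | b + t}.
Cooling amount: t = 1
Cooled Left option: 11 - 1 = 10
Cooled Right option: -36 + 1 = -35
Cooled game: {10 | -35}
Left option = 10

10


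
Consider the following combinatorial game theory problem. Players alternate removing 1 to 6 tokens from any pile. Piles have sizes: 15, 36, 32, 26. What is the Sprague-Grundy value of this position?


Subtraction set: {1, 2, 3, 4, 5, 6}
For this subtraction set, G(n) = n mod 7 (period = max + 1 = 7).
Pile 1 (size 15): G(15) = 15 mod 7 = 1
Pile 2 (size 36): G(36) = 36 mod 7 = 1
Pile 3 (size 32): G(32) = 32 mod 7 = 4
Pile 4 (size 26): G(26) = 26 mod 7 = 5
Total Grundy value = XOR of all: 1 XOR 1 XOR 4 XOR 5 = 1

1


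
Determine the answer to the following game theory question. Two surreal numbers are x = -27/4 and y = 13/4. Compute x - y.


x = -27/4, y = 13/4
Converting to common denominator: 4
x = -27/4, y = 13/4
x - y = -27/4 - 13/4 = -10

-10


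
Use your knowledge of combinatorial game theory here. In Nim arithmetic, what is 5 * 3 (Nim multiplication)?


Nim multiplication is bilinear over XOR: (u XOR v) * w = (u*w) XOR (v*w).
So we split each operand into its bit components and XOR the pairwise Nim products.
5 = 1 + 4 (as XOR of powers of 2).
3 = 1 + 2 (as XOR of powers of 2).
Using the standard Nim-product table on single bits:
  2*2 = 3,   2*4 = 8,   2*8 = 12,
  4*4 = 6,   4*8 = 11,  8*8 = 13,
and  1*x = x (identity), k*l = l*k (commutative).
Pairwise Nim products:
  1 * 1 = 1
  1 * 2 = 2
  4 * 1 = 4
  4 * 2 = 8
XOR them: 1 XOR 2 XOR 4 XOR 8 = 15.
Result: 5 * 3 = 15 (in Nim).

15


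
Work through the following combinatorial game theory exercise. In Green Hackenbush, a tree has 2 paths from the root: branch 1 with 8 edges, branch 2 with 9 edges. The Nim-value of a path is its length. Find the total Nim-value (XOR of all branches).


The tree has 2 branches from the ground vertex.
In Green Hackenbush, the Nim-value of a simple path of length k is k.
Branch 1: length 8, Nim-value = 8
Branch 2: length 9, Nim-value = 9
Total Nim-value = XOR of all branch values:
0 XOR 8 = 8
8 XOR 9 = 1
Nim-value of the tree = 1

1


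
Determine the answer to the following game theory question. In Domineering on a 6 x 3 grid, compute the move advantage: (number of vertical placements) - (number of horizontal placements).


Board is 6 x 3 (rows x cols).
Left (vertical) placements: (rows-1) * cols = 5 * 3 = 15
Right (horizontal) placements: rows * (cols-1) = 6 * 2 = 12
Advantage = Left - Right = 15 - 12 = 3

3


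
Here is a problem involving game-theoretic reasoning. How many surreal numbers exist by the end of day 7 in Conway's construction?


Day 0: {|} = 0 is born. Count = 1.
Day n: the number of surreal numbers born by day n is 2^(n+1) - 1.
By day 0: 2^1 - 1 = 1
By day 1: 2^2 - 1 = 3
By day 2: 2^3 - 1 = 7
By day 3: 2^4 - 1 = 15
By day 4: 2^5 - 1 = 31
By day 5: 2^6 - 1 = 63
By day 6: 2^7 - 1 = 127
By day 7: 2^8 - 1 = 255
By day 7: 255 surreal numbers.

255


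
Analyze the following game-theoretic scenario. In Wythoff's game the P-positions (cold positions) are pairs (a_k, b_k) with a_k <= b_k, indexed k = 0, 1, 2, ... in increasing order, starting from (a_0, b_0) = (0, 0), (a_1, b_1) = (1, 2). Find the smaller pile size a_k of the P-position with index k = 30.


By Wythoff's theorem, a_k = floor(k * phi) and b_k = floor(k * phi^2) = a_k + k, where phi = (1 + sqrt(5))/2 is the golden ratio.
phi = (1 + sqrt(5))/2 = 1.618034
k = 30
k * phi = 30 * 1.618034 = 48.541020
a_30 = floor(k * phi) = 48

48


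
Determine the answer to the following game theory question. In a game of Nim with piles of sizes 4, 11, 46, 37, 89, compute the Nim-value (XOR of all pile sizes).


We need the XOR (exclusive or) of all pile sizes.
After XOR-ing pile 1 (size 4): 0 XOR 4 = 4
After XOR-ing pile 2 (size 11): 4 XOR 11 = 15
After XOR-ing pile 3 (size 46): 15 XOR 46 = 33
After XOR-ing pile 4 (size 37): 33 XOR 37 = 4
After XOR-ing pile 5 (size 89): 4 XOR 89 = 93
The Nim-value of this position is 93.

93


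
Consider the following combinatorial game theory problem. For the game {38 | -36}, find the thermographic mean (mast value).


Game = {38 | -36}, a switch {a | b} with numbers a > b.
Its thermograph has left wall a - t and right wall b + t, which meet at t = (a - b)/2, where both equal (a + b)/2. So the mast (mean value) is at (a + b)/2.
Mean = (38 + (-36))/2 = 2/2 = 1

1


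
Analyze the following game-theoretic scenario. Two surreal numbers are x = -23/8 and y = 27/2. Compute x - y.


x = -23/8, y = 27/2
Converting to common denominator: 8
x = -23/8, y = 108/8
x - y = -23/8 - 27/2 = -131/8

-131/8


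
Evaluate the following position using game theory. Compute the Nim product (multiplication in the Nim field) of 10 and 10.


Nim multiplication is bilinear over XOR: (u XOR v) * w = (u*w) XOR (v*w).
So we split each operand into its bit components and XOR the pairwise Nim products.
10 = 2 + 8 (as XOR of powers of 2).
10 = 2 + 8 (as XOR of powers of 2).
Using the standard Nim-product table on single bits:
  2*2 = 3,   2*4 = 8,   2*8 = 12,
  4*4 = 6,   4*8 = 11,  8*8 = 13,
and  1*x = x (identity), k*l = l*k (commutative).
Pairwise Nim products:
  2 * 2 = 3
  2 * 8 = 12
  8 * 2 = 12
  8 * 8 = 13
XOR them: 3 XOR 12 XOR 12 XOR 13 = 14.
Result: 10 * 10 = 14 (in Nim).

14


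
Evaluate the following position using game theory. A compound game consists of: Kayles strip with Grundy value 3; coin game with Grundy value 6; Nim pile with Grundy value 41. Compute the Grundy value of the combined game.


By the Sprague-Grundy theorem, the Grundy value of a sum of games is the XOR of individual Grundy values.
Kayles strip: Grundy value = 3. Running XOR: 0 XOR 3 = 3
coin game: Grundy value = 6. Running XOR: 3 XOR 6 = 5
Nim pile: Grundy value = 41. Running XOR: 5 XOR 41 = 44
The combined Grundy value is 44.

44


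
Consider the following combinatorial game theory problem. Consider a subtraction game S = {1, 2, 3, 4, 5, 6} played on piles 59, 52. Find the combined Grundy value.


Subtraction set: {1, 2, 3, 4, 5, 6}
For this subtraction set, G(n) = n mod 7 (period = max + 1 = 7).
Pile 1 (size 59): G(59) = 59 mod 7 = 3
Pile 2 (size 52): G(52) = 52 mod 7 = 3
Total Grundy value = XOR of all: 3 XOR 3 = 0

0


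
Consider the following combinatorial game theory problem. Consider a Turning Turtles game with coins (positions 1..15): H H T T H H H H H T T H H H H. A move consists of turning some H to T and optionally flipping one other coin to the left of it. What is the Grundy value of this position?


Coins: H H T T H H H H H T T H H H H
Key fact: a single head at position k behaves exactly like a Nim heap of size k (turning it to T and optionally flipping a coin at j < k corresponds to moving the heap from k to j, or to 0), and heads combine as a disjunctive sum (two heads at the same place would cancel, matching j XOR j = 0). So the Nim-value is the XOR of the 1-indexed positions of the heads.
Face-up positions (1-indexed): [1, 2, 5, 6, 7, 8, 9, 12, 13, 14, 15]
XOR 0 with 1: 0 XOR 1 = 1
XOR 1 with 2: 1 XOR 2 = 3
XOR 3 with 5: 3 XOR 5 = 6
XOR 6 with 6: 6 XOR 6 = 0
XOR 0 with 7: 0 XOR 7 = 7
XOR 7 with 8: 7 XOR 8 = 15
XOR 15 with 9: 15 XOR 9 = 6
XOR 6 with 12: 6 XOR 12 = 10
XOR 10 with 13: 10 XOR 13 = 7
XOR 7 with 14: 7 XOR 14 = 9
XOR 9 with 15: 9 XOR 15 = 6
Nim-value = 6

6


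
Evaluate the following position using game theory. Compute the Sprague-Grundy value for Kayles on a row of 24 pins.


Kayles: a move removes 1 or 2 adjacent pins from a contiguous row.
Removing pins from a row of k leaves two independent rows (a, b) with a + b = k - 1 (one pin) or a + b = k - 2 (two pins); an end removal gives a = 0.
By Sprague-Grundy, G(k) = mex{ G(a) XOR G(b) } over all these splits. G(0) = 0.
G(1): splits (0,0):0^0=0 -> mex({0}) = 1
G(2): splits (0,1):0^1=1 (0,0):0^0=0 -> mex({0, 1}) = 2
G(3): splits (0,2):0^2=2 (1,1):1^1=0 (0,1):0^1=1 -> mex({0, 1, 2}) = 3
G(4): splits (0,3):0^3=3 (1,2):1^2=3 (0,2):0^2=2 (1,1):1^1=0 -> mex({0, 2, 3}) = 1
G(5): splits (0,4):0^1=1 (1,3):1^3=2 (2,2):2^2=0 (0,3):0^3=3 (1,2):1^2=3 -> mex({0, 1, 2, 3}) = 4
G(6) = mex({0, 1, 2, 4}) = 3
G(7) = mex({0, 1, 3, 4, 5}) = 2
G(8) = mex({0, 2, 3, 5, 6}) = 1
G(9) = mex({0, 1, 2, 3, 6, 7}) = 4
G(10) = mex({0, 1, 3, 4, 5, 7}) = 2
G(11) = mex({0, 1, 2, 3, 4, 5}) = 6
G(12) = mex({0, 1, 2, 3, 5, 6, 7}) = 4
G(13) = mex({0, 2, 3, 4, 6, 7}) = 1
G(14) = mex({0, 1, 4, 5, 6, 7}) = 2
G(15) = mex({0, 1, 2, 3, 4, 5, 6}) = 7
G(16) = mex({0, 2, 3, 5, 6, 7}) = 1
G(17) = mex({0, 1, 2, 3, 5, 6, 7}) = 4
G(18) = mex({0, 1, 2, 4, 5, 6}) = 3
G(19) = mex({0, 1, 3, 4, 5, 7}) = 2
G(20) = mex({0, 2, 3, 4, 5, 6, 7}) = 1
G(21) = mex({0, 1, 2, 3, 5, 6, 7}) = 4
G(22) = mex({0, 1, 2, 3, 4, 5, 7}) = 6
G(23) = mex({0, 1, 2, 3, 4, 5, 6}) = 7
G(24) = mex({0, 1, 2, 3, 5, 6, 7}) = 4
Therefore G(24) = 4.

4


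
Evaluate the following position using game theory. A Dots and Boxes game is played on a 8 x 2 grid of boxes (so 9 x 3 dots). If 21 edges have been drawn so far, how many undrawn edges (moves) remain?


Grid: 8 x 2 boxes, i.e. 9 rows and 3 columns of dots.
Horizontal edges: (rows + 1) * cols = 9 * 2 = 18
Vertical edges: rows * (cols + 1) = 8 * 3 = 24
Total edges: 18 + 24 = 42
Edges drawn: 21
Remaining: 42 - 21 = 21

21


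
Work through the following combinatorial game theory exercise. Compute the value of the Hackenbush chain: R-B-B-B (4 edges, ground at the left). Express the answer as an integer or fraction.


Edges (from ground): R-B-B-B
By Berlekamp's sign-expansion rule, a Blue-Red Hackenbush stalk has the value of the surreal number whose sign sequence is the edge sequence with B -> + and R -> -.
Sign sequence: -+++
Trace the sign expansion in the surreal number tree, starting from 0:
Edge 1: R (sign -) -> bounds (-inf, 0), value = -1
Edge 2: B (sign +) -> bounds (-1, 0), value = -1/2
Edge 3: B (sign +) -> bounds (-1/2, 0), value = -1/4
Edge 4: B (sign +) -> bounds (-1/4, 0), value = -1/8
Game value = -1/8

-1/8


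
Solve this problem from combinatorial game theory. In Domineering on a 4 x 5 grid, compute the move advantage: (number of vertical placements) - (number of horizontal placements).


Board is 4 x 5 (rows x cols).
Left (vertical) placements: (rows-1) * cols = 3 * 5 = 15
Right (horizontal) placements: rows * (cols-1) = 4 * 4 = 16
Advantage = Left - Right = 15 - 16 = -1

-1


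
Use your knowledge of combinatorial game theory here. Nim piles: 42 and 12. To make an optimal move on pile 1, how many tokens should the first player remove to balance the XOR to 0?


Piles: 42 and 12
Current XOR: 42 XOR 12 = 38 (non-zero, so this is an N-position).
To make the XOR zero, we need to find a move that balances the piles.
For pile 1 (size 42): target = 42 XOR 38 = 12
We reduce pile 1 from 42 to 12.
Tokens removed: 42 - 12 = 30
Verification: 12 XOR 12 = 0

30


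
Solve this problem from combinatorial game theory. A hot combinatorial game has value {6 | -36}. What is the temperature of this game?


The game is {6 | -36}, a switch {a | b} with numbers a > b.
Cooling {a | b} by t gives {a - t | b + t}, which stops being hot when a - t = b + t, i.e. at t = (a - b)/2. So the temperature of a switch is (a - b)/2.
Temperature = (Left option - Right option) / 2
= (6 - (-36)) / 2
= 42 / 2
= 21

21


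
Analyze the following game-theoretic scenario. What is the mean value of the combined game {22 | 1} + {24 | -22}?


G1 = {22 | 1}, G2 = {24 | -22}
Each is a switch {a | b} with numbers a > b; its mean value is (a + b)/2, and mean value is additive over game sums: m(G1 + G2) = m(G1) + m(G2).
Mean of G1 = (22 + (1))/2 = 23/2 = 23/2
Mean of G2 = (24 + (-22))/2 = 2/2 = 1
Mean of G1 + G2 = 23/2 + 1 = 25/2

25/2


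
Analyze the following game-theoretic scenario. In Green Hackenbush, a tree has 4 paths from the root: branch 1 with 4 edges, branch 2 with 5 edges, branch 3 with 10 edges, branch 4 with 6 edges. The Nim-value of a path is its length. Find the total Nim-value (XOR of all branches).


The tree has 4 branches from the ground vertex.
In Green Hackenbush, the Nim-value of a simple path of length k is k.
Branch 1: length 4, Nim-value = 4
Branch 2: length 5, Nim-value = 5
Branch 3: length 10, Nim-value = 10
Branch 4: length 6, Nim-value = 6
Total Nim-value = XOR of all branch values:
0 XOR 4 = 4
4 XOR 5 = 1
1 XOR 10 = 11
11 XOR 6 = 13
Nim-value of the tree = 13

13


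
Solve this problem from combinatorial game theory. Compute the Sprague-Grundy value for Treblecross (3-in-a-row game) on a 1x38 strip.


Treblecross: place X on empty cells; 3-in-a-row wins.
Playing within two cells of an existing X lets the opponent win at once, so sensible play treats the cells i-2..i+2 around each X as dead. The player left with no safe cell loses, so this is a normal-play take-away game on strips of safe cells.
Placing X at cell i (0-indexed) of a strip of k safe cells leaves independent strips of sizes max(0, i-2) and max(0, k-i-3). Hence G(k) = mex{ G(max(0,i-2)) XOR G(max(0,k-i-3)) : 0 <= i < k }, with G(0) = 0.
G(1): splits (0,0):0^0=0 -> mex({0}) = 1
G(2): splits (0,0):0^0=0 -> mex({0}) = 1
G(3): splits (0,0):0^0=0 -> mex({0}) = 1
G(4): splits (0,1):0^1=1 (0,0):0^0=0 -> mex({0, 1}) = 2
G(5): splits (0,2):0^1=1 (0,1):0^1=1 (0,0):0^0=0 -> mex({0, 1}) = 2
G(6) = mex({1}) = 0
G(7) = mex({0, 1, 2}) = 3
G(8) = mex({0, 1, 2}) = 3
G(9) = mex({0, 2}) = 1
G(10) = mex({0, 2, 3}) = 1
G(11) = mex({0, 3}) = 1
G(12) = mex({1, 3}) = 0
G(13) = mex({0, 1, 2, 3}) = 4
G(14) = mex({0, 1, 2}) = 3
G(15) = mex({0, 1, 2}) = 3
G(16) = mex({0, 1, 2, 4}) = 3
G(17) = mex({0, 1, 3, 4}) = 2
G(18) = mex({0, 1, 3, 4}) = 2
G(19) = mex({0, 1, 3, 5}) = 2
G(20) = mex({0, 1, 2, 3, 5}) = 4
G(21) = mex({0, 1, 2, 3, 5}) = 4
G(22) = mex({1, 2, 6}) = 0
G(23) = mex({0, 1, 2, 3, 4, 6}) = 5
G(24) = mex({0, 1, 2, 3, 4}) = 5
G(25) = mex({0, 1, 3, 4, 7}) = 2
G(26) = mex({0, 1, 3, 4, 5, 7}) = 2
G(27) = mex({0, 1, 3, 5}) = 2
G(28) = mex({0, 1, 2, 5}) = 3
G(29) = mex({0, 1, 2, 4, 5, 6}) = 3
G(30) = mex({1, 2, 4, 6}) = 0
G(31) = mex({0, 1, 2, 3, 4, 6}) = 5
G(32) = mex({1, 2, 3, 4, 7}) = 0
G(33) = mex({0, 3, 7}) = 1
G(34) = mex({0, 2, 3, 5, 7}) = 1
G(35) = mex({0, 2, 3, 5, 6}) = 1
G(36) = mex({0, 1, 2, 5, 6}) = 3
G(37) = mex({0, 1, 2, 4, 5, 6}) = 3
G(38) = mex({0, 1, 2, 4}) = 3
Therefore G(38) = 3.

3


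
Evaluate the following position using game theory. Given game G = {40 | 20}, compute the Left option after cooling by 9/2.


Original game: {40 | 20} (a switch {a | b} with a > b).
Cooling by t (for t below the temperature (a - b)/2 = 10) taxes each move by t: {a | b} cooled by t is {a - t | b + t}.
Cooling amount: t = 9/2
Cooled Left option: 40 - 9/2 = 71/2
Cooled Right option: 20 + 9/2 = 49/2
Cooled game: {71/2 | 49/2}
Left option = 71/2

71/2


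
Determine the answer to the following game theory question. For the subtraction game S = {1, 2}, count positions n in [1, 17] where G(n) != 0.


Subtraction set S = {1, 2}, so G(n) = n mod 3.
G(n) = 0 when n is a multiple of 3.
Multiples of 3 in [1, 17]: 5
N-positions (nonzero Grundy) = 17 - 5 = 12

12


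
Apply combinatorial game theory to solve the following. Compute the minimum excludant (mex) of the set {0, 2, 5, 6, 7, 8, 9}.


Set = {0, 2, 5, 6, 7, 8, 9}
0 is in the set.
1 is NOT in the set. This is the mex.
mex = 1

1


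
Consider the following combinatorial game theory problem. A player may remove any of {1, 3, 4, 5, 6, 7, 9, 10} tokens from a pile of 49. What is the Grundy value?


The subtraction set is S = {1, 3, 4, 5, 6, 7, 9, 10}.
G(k) = mex{ G(k - s) : s in S, s <= k }. We compute iteratively: G(0) = 0.
G(1) = mex({0}) = 1
G(2) = mex({1}) = 0
G(3) = mex({0}) = 1
G(4) = mex({0, 1}) = 2
G(5) = mex({0, 1, 2}) = 3
G(6) = mex({0, 1, 3}) = 2
G(7) = mex({0, 1, 2}) = 3
G(8) = mex({0, 1, 2, 3}) = 4
G(9) = mex({0, 1, 2, 3, 4}) = 5
G(10) = mex({0, 1, 2, 3, 5}) = 4
G(11) = mex({0, 1, 2, 3, 4}) = 5
G(12) = mex({0, 1, 2, 3, 4, 5}) = 6
G(13) = mex({1, 2, 3, 4, 5, 6}) = 0
G(14) = mex({0, 2, 3, 4, 5}) = 1
G(15) = mex({1, 2, 3, 4, 5, 6}) = 0
G(16) = mex({0, 2, 3, 4, 5, 6}) = 1
G(17) = mex({0, 1, 3, 4, 5, 6}) = 2
G(18) = mex({0, 1, 2, 4, 5, 6}) = 3
G(19) = mex({0, 1, 3, 4, 5, 6}) = 2
G(20) = mex({0, 1, 2, 4, 5}) = 3
G(21) = mex({0, 1, 2, 3, 5, 6}) = 4
G(22) = mex({0, 1, 2, 3, 4, 6}) = 5
Observe that G(13)..G(22) = 0, 1, 0, 1, 2, 3, 2, 3, 4, 5 repeats G(0)..G(9) = 0, 1, 0, 1, 2, 3, 2, 3, 4, 5.
For k >= max(S) = 10, G(k) is determined by the previous 10 values G(k-10)..G(k-1); a window of 10 consecutive values has recurred shifted by 13, so by induction G(k + 13) = G(k) for all k >= 0: the sequence is periodic from the start with period 13.
One period: G(0..12) = 0, 1, 0, 1, 2, 3, 2, 3, 4, 5, 4, 5, 6.
49 mod 13 = 10, so G(49) = G(10) = 4.

4


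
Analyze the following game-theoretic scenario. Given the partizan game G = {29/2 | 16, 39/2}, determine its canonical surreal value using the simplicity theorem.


Left options: {29/2}, max = 29/2
Right options: {16, 39/2}, min = 16
All options are numbers and max(Left) < min(Right), so by the simplicity theorem the value is the simplest (earliest-born) number strictly between 29/2 and 16.
The only integer strictly between 29/2 and 16 is 15.
No non-integer in the interval can be simpler: if x is a non-integer in the interval, then floor(x) or ceil(x) also lies in the interval (the interval contains an integer), and both are proper prefixes of x's sign expansion, i.e. born earlier. So the game value is 15.
Game value = 15

15


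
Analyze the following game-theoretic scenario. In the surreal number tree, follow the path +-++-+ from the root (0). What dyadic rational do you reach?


Sign expansion: +-++-+
Rule: track bounds (lo, hi), initially (-inf, +inf). On '+', the current value becomes lo and we move to the simplest number in (value, hi): value + 1 if hi = +inf, otherwise the midpoint (value + hi)/2. On '-', the current value becomes hi and we move to value - 1 if lo = -inf, otherwise the midpoint (lo + value)/2.
Start at 0.
Step 1: sign = +, move right. Bounds: (0, +inf). Value = 1
Step 2: sign = -, move left. Bounds: (0, 1). Value = 1/2
Step 3: sign = +, move right. Bounds: (1/2, 1). Value = 3/4
Step 4: sign = +, move right. Bounds: (3/4, 1). Value = 7/8
Step 5: sign = -, move left. Bounds: (3/4, 7/8). Value = 13/16
Step 6: sign = +, move right. Bounds: (13/16, 7/8). Value = 27/32
The surreal number with sign expansion +-++-+ is 27/32.

27/32


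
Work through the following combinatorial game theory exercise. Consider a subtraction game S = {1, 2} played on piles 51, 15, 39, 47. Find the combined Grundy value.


Subtraction set: {1, 2}
For this subtraction set, G(n) = n mod 3 (period = max + 1 = 3).
Pile 1 (size 51): G(51) = 51 mod 3 = 0
Pile 2 (size 15): G(15) = 15 mod 3 = 0
Pile 3 (size 39): G(39) = 39 mod 3 = 0
Pile 4 (size 47): G(47) = 47 mod 3 = 2
Total Grundy value = XOR of all: 0 XOR 0 XOR 0 XOR 2 = 2

2


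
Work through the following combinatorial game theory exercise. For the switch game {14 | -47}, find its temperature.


The game is {14 | -47}, a switch {a | b} with numbers a > b.
Cooling {a | b} by t gives {a - t | b + t}, which stops being hot when a - t = b + t, i.e. at t = (a - b)/2. So the temperature of a switch is (a - b)/2.
Temperature = (Left option - Right option) / 2
= (14 - (-47)) / 2
= 61 / 2
= 61/2

61/2


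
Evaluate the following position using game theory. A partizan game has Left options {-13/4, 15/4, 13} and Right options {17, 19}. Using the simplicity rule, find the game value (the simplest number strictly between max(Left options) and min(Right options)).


Left options: {-13/4, 15/4, 13}, max = 13
Right options: {17, 19}, min = 17
All options are numbers and max(Left) < min(Right), so by the simplicity theorem the value is the simplest (earliest-born) number strictly between 13 and 17.
Integers 14 through 16 all lie strictly between 13 and 17.
Among integers, the simplest (lowest birthday = smallest |n|; 0 is born on day 0, +-n on day n) is 14.
No non-integer in the interval can be simpler: if x is a non-integer in the interval, then floor(x) or ceil(x) also lies in the interval (the interval contains an integer), and both are proper prefixes of x's sign expansion, i.e. born earlier. So the game value is 14.
Game value = 14

14


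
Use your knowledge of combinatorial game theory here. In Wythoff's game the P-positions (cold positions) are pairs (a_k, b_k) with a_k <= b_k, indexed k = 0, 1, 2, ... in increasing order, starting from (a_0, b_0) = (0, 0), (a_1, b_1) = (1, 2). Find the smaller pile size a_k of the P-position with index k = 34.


By Wythoff's theorem, a_k = floor(k * phi) and b_k = floor(k * phi^2) = a_k + k, where phi = (1 + sqrt(5))/2 is the golden ratio.
phi = (1 + sqrt(5))/2 = 1.618034
k = 34
k * phi = 34 * 1.618034 = 55.013156
a_34 = floor(k * phi) = 55

55


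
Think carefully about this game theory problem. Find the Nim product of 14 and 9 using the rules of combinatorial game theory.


Nim multiplication is bilinear over XOR: (u XOR v) * w = (u*w) XOR (v*w).
So we split each operand into its bit components and XOR the pairwise Nim products.
14 = 2 + 4 + 8 (as XOR of powers of 2).
9 = 1 + 8 (as XOR of powers of 2).
Using the standard Nim-product table on single bits:
  2*2 = 3,   2*4 = 8,   2*8 = 12,
  4*4 = 6,   4*8 = 11,  8*8 = 13,
and  1*x = x (identity), k*l = l*k (commutative).
Pairwise Nim products:
  2 * 1 = 2
  2 * 8 = 12
  4 * 1 = 4
  4 * 8 = 11
  8 * 1 = 8
  8 * 8 = 13
XOR them: 2 XOR 12 XOR 4 XOR 11 XOR 8 XOR 13 = 4.
Result: 14 * 9 = 4 (in Nim).

4


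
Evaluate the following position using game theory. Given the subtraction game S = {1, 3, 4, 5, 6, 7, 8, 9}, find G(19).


The subtraction set is S = {1, 3, 4, 5, 6, 7, 8, 9}.
G(k) = mex{ G(k - s) : s in S, s <= k }. We compute iteratively: G(0) = 0.
G(1) = mex({0}) = 1
G(2) = mex({1}) = 0
G(3) = mex({0}) = 1
G(4) = mex({0, 1}) = 2
G(5) = mex({0, 1, 2}) = 3
G(6) = mex({0, 1, 3}) = 2
G(7) = mex({0, 1, 2}) = 3
G(8) = mex({0, 1, 2, 3}) = 4
G(9) = mex({0, 1, 2, 3, 4}) = 5
G(10) = mex({0, 1, 2, 3, 5}) = 4
G(11) = mex({0, 1, 2, 3, 4}) = 5
G(12) = mex({1, 2, 3, 4, 5}) = 0
G(13) = mex({0, 2, 3, 4, 5}) = 1
G(14) = mex({1, 2, 3, 4, 5}) = 0
G(15) = mex({0, 2, 3, 4, 5}) = 1
G(16) = mex({0, 1, 3, 4, 5}) = 2
G(17) = mex({0, 1, 2, 4, 5}) = 3
G(18) = mex({0, 1, 3, 4, 5}) = 2
G(19) = mex({0, 1, 2, 4, 5}) = 3
Therefore G(19) = 3.

3


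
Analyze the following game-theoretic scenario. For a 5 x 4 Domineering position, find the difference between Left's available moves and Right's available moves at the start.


Board is 5 x 4 (rows x cols).
Left (vertical) placements: (rows-1) * cols = 4 * 4 = 16
Right (horizontal) placements: rows * (cols-1) = 5 * 3 = 15
Advantage = Left - Right = 16 - 15 = 1

1


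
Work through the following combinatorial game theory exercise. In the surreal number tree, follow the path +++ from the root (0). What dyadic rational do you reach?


Sign expansion: +++
Rule: track bounds (lo, hi), initially (-inf, +inf). On '+', the current value becomes lo and we move to the simplest number in (value, hi): value + 1 if hi = +inf, otherwise the midpoint (value + hi)/2. On '-', the current value becomes hi and we move to value - 1 if lo = -inf, otherwise the midpoint (lo + value)/2.
Start at 0.
Step 1: sign = +, move right. Bounds: (0, +inf). Value = 1
Step 2: sign = +, move right. Bounds: (1, +inf). Value = 2
Step 3: sign = +, move right. Bounds: (2, +inf). Value = 3
The surreal number with sign expansion +++ is 3.

3


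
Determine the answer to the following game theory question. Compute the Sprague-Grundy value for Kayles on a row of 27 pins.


Kayles: a move removes 1 or 2 adjacent pins from a contiguous row.
Removing pins from a row of k leaves two independent rows (a, b) with a + b = k - 1 (one pin) or a + b = k - 2 (two pins); an end removal gives a = 0.
By Sprague-Grundy, G(k) = mex{ G(a) XOR G(b) } over all these splits. G(0) = 0.
G(1): splits (0,0):0^0=0 -> mex({0}) = 1
G(2): splits (0,1):0^1=1 (0,0):0^0=0 -> mex({0, 1}) = 2
G(3): splits (0,2):0^2=2 (1,1):1^1=0 (0,1):0^1=1 -> mex({0, 1, 2}) = 3
G(4): splits (0,3):0^3=3 (1,2):1^2=3 (0,2):0^2=2 (1,1):1^1=0 -> mex({0, 2, 3}) = 1
G(5): splits (0,4):0^1=1 (1,3):1^3=2 (2,2):2^2=0 (0,3):0^3=3 (1,2):1^2=3 -> mex({0, 1, 2, 3}) = 4
G(6) = mex({0, 1, 2, 4}) = 3
G(7) = mex({0, 1, 3, 4, 5}) = 2
G(8) = mex({0, 2, 3, 5, 6}) = 1
G(9) = mex({0, 1, 2, 3, 6, 7}) = 4
G(10) = mex({0, 1, 3, 4, 5, 7}) = 2
G(11) = mex({0, 1, 2, 3, 4, 5}) = 6
G(12) = mex({0, 1, 2, 3, 5, 6, 7}) = 4
G(13) = mex({0, 2, 3, 4, 6, 7}) = 1
G(14) = mex({0, 1, 4, 5, 6, 7}) = 2
G(15) = mex({0, 1, 2, 3, 4, 5, 6}) = 7
G(16) = mex({0, 2, 3, 5, 6, 7}) = 1
G(17) = mex({0, 1, 2, 3, 5, 6, 7}) = 4
G(18) = mex({0, 1, 2, 4, 5, 6}) = 3
G(19) = mex({0, 1, 3, 4, 5, 7}) = 2
G(20) = mex({0, 2, 3, 4, 5, 6, 7}) = 1
G(21) = mex({0, 1, 2, 3, 5, 6, 7}) = 4
G(22) = mex({0, 1, 2, 3, 4, 5, 7}) = 6
G(23) = mex({0, 1, 2, 3, 4, 5, 6}) = 7
G(24) = mex({0, 1, 2, 3, 5, 6, 7}) = 4
G(25) = mex({0, 2, 3, 4, 6, 7}) = 1
G(26) = mex({0, 1, 3, 4, 5, 6, 7}) = 2
G(27) = mex({0, 1, 2, 3, 4, 5, 6, 7}) = 8
Therefore G(27) = 8.

8


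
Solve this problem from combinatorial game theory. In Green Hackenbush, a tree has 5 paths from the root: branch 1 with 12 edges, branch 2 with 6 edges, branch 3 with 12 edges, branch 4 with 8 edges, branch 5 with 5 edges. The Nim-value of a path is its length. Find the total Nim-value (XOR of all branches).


The tree has 5 branches from the ground vertex.
In Green Hackenbush, the Nim-value of a simple path of length k is k.
Branch 1: length 12, Nim-value = 12
Branch 2: length 6, Nim-value = 6
Branch 3: length 12, Nim-value = 12
Branch 4: length 8, Nim-value = 8
Branch 5: length 5, Nim-value = 5
Total Nim-value = XOR of all branch values:
0 XOR 12 = 12
12 XOR 6 = 10
10 XOR 12 = 6
6 XOR 8 = 14
14 XOR 5 = 11
Nim-value of the tree = 11

11


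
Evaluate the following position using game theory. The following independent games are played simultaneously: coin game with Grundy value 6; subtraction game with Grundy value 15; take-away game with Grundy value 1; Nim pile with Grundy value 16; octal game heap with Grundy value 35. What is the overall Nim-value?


By the Sprague-Grundy theorem, the Grundy value of a sum of games is the XOR of individual Grundy values.
coin game: Grundy value = 6. Running XOR: 0 XOR 6 = 6
subtraction game: Grundy value = 15. Running XOR: 6 XOR 15 = 9
take-away game: Grundy value = 1. Running XOR: 9 XOR 1 = 8
Nim pile: Grundy value = 16. Running XOR: 8 XOR 16 = 24
octal game heap: Grundy value = 35. Running XOR: 24 XOR 35 = 59
The combined Grundy value is 59.

59


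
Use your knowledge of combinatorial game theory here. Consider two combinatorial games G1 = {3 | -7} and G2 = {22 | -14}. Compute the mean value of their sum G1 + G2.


G1 = {3 | -7}, G2 = {22 | -14}
Each is a switch {a | b} with numbers a > b; its mean value is (a + b)/2, and mean value is additive over game sums: m(G1 + G2) = m(G1) + m(G2).
Mean of G1 = (3 + (-7))/2 = -4/2 = -2
Mean of G2 = (22 + (-14))/2 = 8/2 = 4
Mean of G1 + G2 = -2 + 4 = 2

2
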